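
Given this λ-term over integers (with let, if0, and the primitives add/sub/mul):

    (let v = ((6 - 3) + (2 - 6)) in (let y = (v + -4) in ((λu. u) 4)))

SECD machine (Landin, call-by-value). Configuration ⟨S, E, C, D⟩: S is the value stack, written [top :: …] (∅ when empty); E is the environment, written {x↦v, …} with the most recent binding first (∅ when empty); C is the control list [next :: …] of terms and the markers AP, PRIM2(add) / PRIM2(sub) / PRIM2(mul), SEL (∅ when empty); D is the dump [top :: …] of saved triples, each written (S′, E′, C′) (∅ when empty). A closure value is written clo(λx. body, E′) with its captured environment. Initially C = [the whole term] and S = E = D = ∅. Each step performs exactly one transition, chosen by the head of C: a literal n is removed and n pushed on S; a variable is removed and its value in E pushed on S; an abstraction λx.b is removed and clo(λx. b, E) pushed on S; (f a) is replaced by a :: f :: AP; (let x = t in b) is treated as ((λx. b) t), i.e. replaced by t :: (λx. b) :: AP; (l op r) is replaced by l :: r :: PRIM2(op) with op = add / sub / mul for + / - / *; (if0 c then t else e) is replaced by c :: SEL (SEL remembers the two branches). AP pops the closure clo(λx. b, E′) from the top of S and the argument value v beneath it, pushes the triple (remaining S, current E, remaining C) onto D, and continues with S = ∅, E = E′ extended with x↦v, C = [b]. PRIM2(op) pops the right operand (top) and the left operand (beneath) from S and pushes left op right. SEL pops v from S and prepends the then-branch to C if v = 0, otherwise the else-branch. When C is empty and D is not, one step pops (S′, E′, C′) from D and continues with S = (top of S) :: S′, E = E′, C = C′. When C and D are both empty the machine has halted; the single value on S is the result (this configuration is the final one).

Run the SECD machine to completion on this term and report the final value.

Answer: 4

Machine steps:
t=0: [S=∅ | E=∅ | C=[(let v = ((6 - 3) + (2 - 6)) in (let y = (v + -4) in ((λu. u) 4)))] | D=∅]
t=1: [S=∅ | E=∅ | C=[((6 - 3) + (2 - 6)) :: (λv. (let y = (v + -4) in ((λu. u) 4))) :: AP] | D=∅]
t=2: [S=∅ | E=∅ | C=[(6 - 3) :: (2 - 6) :: PRIM2(add) :: (λv. (let y = (v + -4) in ((λu. u) 4))) :: AP] | D=∅]
t=3: [S=∅ | E=∅ | C=[6 :: 3 :: PRIM2(sub) :: (2 - 6) :: PRIM2(add) :: (λv. (let y = (v + -4) in ((λu. u) 4))) :: AP] | D=∅]
t=4: [S=[6] | E=∅ | C=[3 :: PRIM2(sub) :: (2 - 6) :: PRIM2(add) :: (λv. (let y = (v + -4) in ((λu. u) 4))) :: AP] | D=∅]
t=5: [S=[3 :: 6] | E=∅ | C=[PRIM2(sub) :: (2 - 6) :: PRIM2(add) :: (λv. (let y = (v + -4) in ((λu. u) 4))) :: AP] | D=∅]
t=6: [S=[3] | E=∅ | C=[(2 - 6) :: PRIM2(add) :: (λv. (let y = (v + -4) in ((λu. u) 4))) :: AP] | D=∅]
t=7: [S=[3] | E=∅ | C=[2 :: 6 :: PRIM2(sub) :: PRIM2(add) :: (λv. (let y = (v + -4) in ((λu. u) 4))) :: AP] | D=∅]
t=8: [S=[2 :: 3] | E=∅ | C=[6 :: PRIM2(sub) :: PRIM2(add) :: (λv. (let y = (v + -4) in ((λu. u) 4))) :: AP] | D=∅]
t=9: [S=[6 :: 2 :: 3] | E=∅ | C=[PRIM2(sub) :: PRIM2(add) :: (λv. (let y = (v + -4) in ((λu. u) 4))) :: AP] | D=∅]
t=10: [S=[-4 :: 3] | E=∅ | C=[PRIM2(add) :: (λv. (let y = (v + -4) in ((λu. u) 4))) :: AP] | D=∅]
t=11: [S=[-1] | E=∅ | C=[(λv. (let y = (v + -4) in ((λu. u) 4))) :: AP] | D=∅]
t=12: [S=[clo(λv. (let y = (v + -4) in ((λu. u) 4)), ∅) :: -1] | E=∅ | C=[AP] | D=∅]
t=13: [S=∅ | E={v↦-1} | C=[(let y = (v + -4) in ((λu. u) 4))] | D=[(∅, ∅, ∅)]]
t=14: [S=∅ | E={v↦-1} | C=[(v + -4) :: (λy. ((λu. u) 4)) :: AP] | D=[(∅, ∅, ∅)]]
t=15: [S=∅ | E={v↦-1} | C=[v :: -4 :: PRIM2(add) :: (λy. ((λu. u) 4)) :: AP] | D=[(∅, ∅, ∅)]]
t=16: [S=[-1] | E={v↦-1} | C=[-4 :: PRIM2(add) :: (λy. ((λu. u) 4)) :: AP] | D=[(∅, ∅, ∅)]]
t=17: [S=[-4 :: -1] | E={v↦-1} | C=[PRIM2(add) :: (λy. ((λu. u) 4)) :: AP] | D=[(∅, ∅, ∅)]]
t=18: [S=[-5] | E={v↦-1} | C=[(λy. ((λu. u) 4)) :: AP] | D=[(∅, ∅, ∅)]]
t=19: [S=[clo(λy. ((λu. u) 4), {v↦-1}) :: -5] | E={v↦-1} | C=[AP] | D=[(∅, ∅, ∅)]]
t=20: [S=∅ | E={y↦-5, v↦-1} | C=[((λu. u) 4)] | D=[(∅, {v↦-1}, ∅) :: (∅, ∅, ∅)]]
t=21: [S=∅ | E={y↦-5, v↦-1} | C=[4 :: (λu. u) :: AP] | D=[(∅, {v↦-1}, ∅) :: (∅, ∅, ∅)]]
t=22: [S=[4] | E={y↦-5, v↦-1} | C=[(λu. u) :: AP] | D=[(∅, {v↦-1}, ∅) :: (∅, ∅, ∅)]]
t=23: [S=[clo(λu. u, {y↦-5, v↦-1}) :: 4] | E={y↦-5, v↦-1} | C=[AP] | D=[(∅, {v↦-1}, ∅) :: (∅, ∅, ∅)]]
t=24: [S=∅ | E={u↦4, y↦-5, v↦-1} | C=[u] | D=[(∅, {y↦-5, v↦-1}, ∅) :: (∅, {v↦-1}, ∅) :: (∅, ∅, ∅)]]
t=25: [S=[4] | E={u↦4, y↦-5, v↦-1} | C=∅ | D=[(∅, {y↦-5, v↦-1}, ∅) :: (∅, {v↦-1}, ∅) :: (∅, ∅, ∅)]]
t=26: [S=[4] | E={y↦-5, v↦-1} | C=∅ | D=[(∅, {v↦-1}, ∅) :: (∅, ∅, ∅)]]
t=27: [S=[4] | E={v↦-1} | C=∅ | D=[(∅, ∅, ∅)]]
t=28: [S=[4] | E=∅ | C=∅ | D=∅]
→ final value 4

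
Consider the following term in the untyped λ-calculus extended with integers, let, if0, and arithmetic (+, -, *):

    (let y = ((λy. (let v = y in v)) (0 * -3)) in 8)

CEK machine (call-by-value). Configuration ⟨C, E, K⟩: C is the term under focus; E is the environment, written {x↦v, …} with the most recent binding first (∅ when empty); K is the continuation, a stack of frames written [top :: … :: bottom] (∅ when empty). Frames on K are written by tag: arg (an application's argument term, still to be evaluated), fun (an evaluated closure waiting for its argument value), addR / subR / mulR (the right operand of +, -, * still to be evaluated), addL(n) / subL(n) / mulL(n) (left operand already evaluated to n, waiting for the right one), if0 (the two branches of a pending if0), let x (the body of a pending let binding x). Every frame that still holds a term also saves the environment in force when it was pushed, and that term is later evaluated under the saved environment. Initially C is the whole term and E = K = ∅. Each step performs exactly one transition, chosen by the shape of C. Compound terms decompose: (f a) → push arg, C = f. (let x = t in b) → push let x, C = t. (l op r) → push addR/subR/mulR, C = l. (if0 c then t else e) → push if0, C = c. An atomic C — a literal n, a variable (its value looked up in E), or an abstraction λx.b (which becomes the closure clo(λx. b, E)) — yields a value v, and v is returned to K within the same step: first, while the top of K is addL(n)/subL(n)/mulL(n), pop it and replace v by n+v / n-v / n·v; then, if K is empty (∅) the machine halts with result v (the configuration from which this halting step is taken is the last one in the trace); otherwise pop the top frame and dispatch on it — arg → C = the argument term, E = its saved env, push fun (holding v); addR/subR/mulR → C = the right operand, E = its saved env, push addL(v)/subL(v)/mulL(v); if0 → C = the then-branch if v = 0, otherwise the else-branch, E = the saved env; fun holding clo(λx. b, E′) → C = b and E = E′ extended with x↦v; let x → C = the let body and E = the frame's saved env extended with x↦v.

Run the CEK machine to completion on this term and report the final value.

0. ⟨C=(let y = ((λy. (let v = y in v)) (0 * -3)) in 8); E=∅; K=∅⟩
1. ⟨C=((λy. (let v = y in v)) (0 * -3)); E=∅; K=[let y]⟩
2. ⟨C=(λy. (let v = y in v)); E=∅; K=[arg :: let y]⟩
3. ⟨C=(0 * -3); E=∅; K=[fun :: let y]⟩
4. ⟨C=0; E=∅; K=[mulR :: fun :: let y]⟩
5. ⟨C=-3; E=∅; K=[mulL(0) :: fun :: let y]⟩
6. ⟨C=(let v = y in v); E={y↦0}; K=[let y]⟩
7. ⟨C=y; E={y↦0}; K=[let v :: let y]⟩
8. ⟨C=v; E={v↦0, y↦0}; K=[let y]⟩
9. ⟨C=8; E={y↦0}; K=∅⟩
→ final value 8

Answer: 8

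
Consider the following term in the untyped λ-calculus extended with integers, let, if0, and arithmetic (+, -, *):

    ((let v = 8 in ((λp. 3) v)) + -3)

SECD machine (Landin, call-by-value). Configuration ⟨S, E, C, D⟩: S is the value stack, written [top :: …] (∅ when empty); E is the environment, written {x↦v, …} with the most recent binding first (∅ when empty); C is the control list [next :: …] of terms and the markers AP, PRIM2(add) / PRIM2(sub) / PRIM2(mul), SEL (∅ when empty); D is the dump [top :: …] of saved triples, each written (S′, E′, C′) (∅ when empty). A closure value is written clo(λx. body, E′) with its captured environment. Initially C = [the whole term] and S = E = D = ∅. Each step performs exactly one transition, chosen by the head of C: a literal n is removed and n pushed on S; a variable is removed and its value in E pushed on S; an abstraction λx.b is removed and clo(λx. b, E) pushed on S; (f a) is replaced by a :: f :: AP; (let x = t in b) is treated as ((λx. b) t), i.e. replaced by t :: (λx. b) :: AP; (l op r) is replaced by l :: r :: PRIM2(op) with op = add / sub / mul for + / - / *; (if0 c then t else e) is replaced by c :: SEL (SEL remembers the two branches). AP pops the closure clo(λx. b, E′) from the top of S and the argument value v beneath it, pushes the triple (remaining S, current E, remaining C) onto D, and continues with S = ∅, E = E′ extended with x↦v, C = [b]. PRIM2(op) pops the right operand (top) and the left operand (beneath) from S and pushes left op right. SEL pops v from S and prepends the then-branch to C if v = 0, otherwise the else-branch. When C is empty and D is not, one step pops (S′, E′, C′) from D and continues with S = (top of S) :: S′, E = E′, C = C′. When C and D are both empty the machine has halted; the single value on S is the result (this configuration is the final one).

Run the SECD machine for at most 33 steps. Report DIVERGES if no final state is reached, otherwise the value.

0. <S=∅, E=∅, C=[((let v = 8 in ((λp. 3) v)) + -3)], D=∅>
1. <S=∅, E=∅, C=[(let v = 8 in ((λp. 3) v)) :: -3 :: PRIM2(add)], D=∅>
2. <S=∅, E=∅, C=[8 :: (λv. ((λp. 3) v)) :: AP :: -3 :: PRIM2(add)], D=∅>
3. <S=[8], E=∅, C=[(λv. ((λp. 3) v)) :: AP :: -3 :: PRIM2(add)], D=∅>
4. <S=[clo(λv. ((λp. 3) v), ∅) :: 8], E=∅, C=[AP :: -3 :: PRIM2(add)], D=∅>
5. <S=∅, E={v↦8}, C=[((λp. 3) v)], D=[(∅, ∅, [-3 :: PRIM2(add)])]>
6. <S=∅, E={v↦8}, C=[v :: (λp. 3) :: AP], D=[(∅, ∅, [-3 :: PRIM2(add)])]>
7. <S=[8], E={v↦8}, C=[(λp. 3) :: AP], D=[(∅, ∅, [-3 :: PRIM2(add)])]>
8. <S=[clo(λp. 3, {v↦8}) :: 8], E={v↦8}, C=[AP], D=[(∅, ∅, [-3 :: PRIM2(add)])]>
9. <S=∅, E={p↦8, v↦8}, C=[3], D=[(∅, {v↦8}, ∅) :: (∅, ∅, [-3 :: PRIM2(add)])]>
10. <S=[3], E={p↦8, v↦8}, C=∅, D=[(∅, {v↦8}, ∅) :: (∅, ∅, [-3 :: PRIM2(add)])]>
11. <S=[3], E={v↦8}, C=∅, D=[(∅, ∅, [-3 :: PRIM2(add)])]>
12. <S=[3], E=∅, C=[-3 :: PRIM2(add)], D=∅>
13. <S=[-3 :: 3], E=∅, C=[PRIM2(add)], D=∅>
14. <S=[0], E=∅, C=∅, D=∅>
→ final value 0

Answer: 0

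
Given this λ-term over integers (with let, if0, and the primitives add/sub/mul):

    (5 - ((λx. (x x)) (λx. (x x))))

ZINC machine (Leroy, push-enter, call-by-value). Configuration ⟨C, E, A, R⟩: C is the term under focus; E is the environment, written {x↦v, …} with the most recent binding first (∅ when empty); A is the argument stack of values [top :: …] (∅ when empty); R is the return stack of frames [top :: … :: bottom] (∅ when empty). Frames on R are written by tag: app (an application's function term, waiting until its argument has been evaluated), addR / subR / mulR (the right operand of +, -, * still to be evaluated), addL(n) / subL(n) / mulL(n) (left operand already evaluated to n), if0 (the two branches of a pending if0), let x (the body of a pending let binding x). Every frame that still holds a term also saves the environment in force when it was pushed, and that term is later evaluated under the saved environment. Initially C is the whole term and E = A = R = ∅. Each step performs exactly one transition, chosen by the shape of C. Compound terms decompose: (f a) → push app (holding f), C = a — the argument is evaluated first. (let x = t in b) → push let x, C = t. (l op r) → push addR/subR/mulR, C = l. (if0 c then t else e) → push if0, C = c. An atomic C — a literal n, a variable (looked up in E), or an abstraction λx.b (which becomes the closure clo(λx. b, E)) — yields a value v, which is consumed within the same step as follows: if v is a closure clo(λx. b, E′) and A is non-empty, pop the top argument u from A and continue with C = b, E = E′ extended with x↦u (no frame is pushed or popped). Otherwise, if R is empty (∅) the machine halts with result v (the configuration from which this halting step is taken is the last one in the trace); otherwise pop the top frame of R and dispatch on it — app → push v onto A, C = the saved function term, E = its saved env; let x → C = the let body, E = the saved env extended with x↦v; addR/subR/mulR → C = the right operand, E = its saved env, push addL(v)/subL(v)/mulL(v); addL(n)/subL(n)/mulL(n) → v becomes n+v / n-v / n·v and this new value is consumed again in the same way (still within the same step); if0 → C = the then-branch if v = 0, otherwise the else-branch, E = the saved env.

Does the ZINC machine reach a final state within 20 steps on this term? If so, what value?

t=0: ⟨C=(5 - ((λx. (x x)) (λx. (x x)))); E=∅; A=∅; R=∅⟩
t=1: ⟨C=5; E=∅; A=∅; R=[subR]⟩
t=2: ⟨C=((λx. (x x)) (λx. (x x))); E=∅; A=∅; R=[subL(5)]⟩
t=3: ⟨C=(λx. (x x)); E=∅; A=∅; R=[app :: subL(5)]⟩
t=4: ⟨C=(λx. (x x)); E=∅; A=[clo(λx. (x x), ∅)]; R=[subL(5)]⟩
t=5: ⟨C=(x x); E={x↦clo(λx. (x x), ∅)}; A=∅; R=[subL(5)]⟩
t=6: ⟨C=x; E={x↦clo(λx. (x x), ∅)}; A=∅; R=[app :: subL(5)]⟩
t=7: ⟨C=x; E={x↦clo(λx. (x x), ∅)}; A=[clo(λx. (x x), ∅)]; R=[subL(5)]⟩
… configuration repeats with period 3 (steps 5–7 recur indefinitely) …

Answer: DIVERGES (no final state within 20 steps)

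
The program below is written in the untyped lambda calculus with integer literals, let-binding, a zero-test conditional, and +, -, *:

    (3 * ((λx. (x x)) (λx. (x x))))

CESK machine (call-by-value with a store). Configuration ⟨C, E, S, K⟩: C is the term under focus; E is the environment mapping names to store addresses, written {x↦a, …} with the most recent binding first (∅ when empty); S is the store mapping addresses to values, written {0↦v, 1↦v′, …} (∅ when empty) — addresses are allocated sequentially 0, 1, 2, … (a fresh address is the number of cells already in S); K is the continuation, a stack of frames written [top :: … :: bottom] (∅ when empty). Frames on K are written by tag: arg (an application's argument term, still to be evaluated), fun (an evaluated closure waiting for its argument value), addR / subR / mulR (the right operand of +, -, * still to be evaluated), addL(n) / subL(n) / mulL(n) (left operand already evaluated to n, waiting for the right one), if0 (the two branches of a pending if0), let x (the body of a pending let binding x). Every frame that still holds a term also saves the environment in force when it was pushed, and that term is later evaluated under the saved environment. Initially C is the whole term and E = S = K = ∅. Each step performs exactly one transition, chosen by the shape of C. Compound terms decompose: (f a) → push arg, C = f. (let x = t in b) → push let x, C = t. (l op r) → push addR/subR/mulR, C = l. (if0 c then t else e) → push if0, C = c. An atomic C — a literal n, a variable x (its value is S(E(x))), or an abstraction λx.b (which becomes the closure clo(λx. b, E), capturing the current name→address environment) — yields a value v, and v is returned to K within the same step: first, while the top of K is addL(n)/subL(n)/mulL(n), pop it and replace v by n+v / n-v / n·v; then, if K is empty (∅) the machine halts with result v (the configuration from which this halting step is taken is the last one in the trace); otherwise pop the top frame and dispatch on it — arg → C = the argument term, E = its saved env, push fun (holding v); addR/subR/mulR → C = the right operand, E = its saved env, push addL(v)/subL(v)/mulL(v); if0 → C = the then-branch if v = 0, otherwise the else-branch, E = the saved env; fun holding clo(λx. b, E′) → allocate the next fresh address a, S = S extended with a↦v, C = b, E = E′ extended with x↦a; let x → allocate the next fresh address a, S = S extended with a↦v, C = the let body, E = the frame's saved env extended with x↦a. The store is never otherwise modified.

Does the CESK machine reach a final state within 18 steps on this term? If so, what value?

t=0: <C=(3 * ((λx. (x x)) (λx. (x x)))), E=∅, S=∅, K=∅>
t=1: <C=3, E=∅, S=∅, K=[mulR]>
t=2: <C=((λx. (x x)) (λx. (x x))), E=∅, S=∅, K=[mulL(3)]>
t=3: <C=(λx. (x x)), E=∅, S=∅, K=[arg :: mulL(3)]>
t=4: <C=(λx. (x x)), E=∅, S=∅, K=[fun :: mulL(3)]>
t=5: <C=(x x), E={x↦0}, S={0↦clo(λx. (x x), ∅)}, K=[mulL(3)]>
t=6: <C=x, E={x↦0}, S={0↦clo(λx. (x x), ∅)}, K=[arg :: mulL(3)]>
t=7: <C=x, E={x↦0}, S={0↦clo(λx. (x x), ∅)}, K=[fun :: mulL(3)]>
t=8: <C=(x x), E={x↦1}, S={0↦clo(λx. (x x), ∅), 1↦clo(λx. (x x), ∅)}, K=[mulL(3)]>
t=9: <C=x, E={x↦1}, S={0↦clo(λx. (x x), ∅), 1↦clo(λx. (x x), ∅)}, K=[arg :: mulL(3)]>
t=10: <C=x, E={x↦1}, S={0↦clo(λx. (x x), ∅), 1↦clo(λx. (x x), ∅)}, K=[fun :: mulL(3)]>
t=11: <C=(x x), E={x↦2}, S={0↦clo(λx. (x x), ∅), 1↦clo(λx. (x x), ∅), 2↦clo(λx. (x x), ∅)}, K=[mulL(3)]>
t=12: <C=x, E={x↦2}, S={0↦clo(λx. (x x), ∅), 1↦clo(λx. (x x), ∅), 2↦clo(λx. (x x), ∅)}, K=[arg :: mulL(3)]>
t=13: <C=x, E={x↦2}, S={0↦clo(λx. (x x), ∅), 1↦clo(λx. (x x), ∅), 2↦clo(λx. (x x), ∅)}, K=[fun :: mulL(3)]>
t=14: <C=(x x), E={x↦3}, S={0↦clo(λx. (x x), ∅), 1↦clo(λx. (x x), ∅), 2↦clo(λx. (x x), ∅), 3↦clo(λx. (x x), ∅)}, K=[mulL(3)]>
t=15: <C=x, E={x↦3}, S={0↦clo(λx. (x x), ∅), 1↦clo(λx. (x x), ∅), 2↦clo(λx. (x x), ∅), 3↦clo(λx. (x x), ∅)}, K=[arg :: mulL(3)]>
t=16: <C=x, E={x↦3}, S={0↦clo(λx. (x x), ∅), 1↦clo(λx. (x x), ∅), 2↦clo(λx. (x x), ∅), 3↦clo(λx. (x x), ∅)}, K=[fun :: mulL(3)]>
t=17: <C=(x x), E={x↦4}, S={0↦clo(λx. (x x), ∅), 1↦clo(λx. (x x), ∅), 2↦clo(λx. (x x), ∅), 3↦clo(λx. (x x), ∅), 4↦clo(λx. (x x), ∅)}, K=[mulL(3)]>
t=18: <C=x, E={x↦4}, S={0↦clo(λx. (x x), ∅), 1↦clo(λx. (x x), ∅), 2↦clo(λx. (x x), ∅), 3↦clo(λx. (x x), ∅), 4↦clo(λx. (x x), ∅)}, K=[arg :: mulL(3)]>
→ 18 transitions taken and the configuration is still not final: no result within 18 steps

Answer: DIVERGES (no final state within 18 steps)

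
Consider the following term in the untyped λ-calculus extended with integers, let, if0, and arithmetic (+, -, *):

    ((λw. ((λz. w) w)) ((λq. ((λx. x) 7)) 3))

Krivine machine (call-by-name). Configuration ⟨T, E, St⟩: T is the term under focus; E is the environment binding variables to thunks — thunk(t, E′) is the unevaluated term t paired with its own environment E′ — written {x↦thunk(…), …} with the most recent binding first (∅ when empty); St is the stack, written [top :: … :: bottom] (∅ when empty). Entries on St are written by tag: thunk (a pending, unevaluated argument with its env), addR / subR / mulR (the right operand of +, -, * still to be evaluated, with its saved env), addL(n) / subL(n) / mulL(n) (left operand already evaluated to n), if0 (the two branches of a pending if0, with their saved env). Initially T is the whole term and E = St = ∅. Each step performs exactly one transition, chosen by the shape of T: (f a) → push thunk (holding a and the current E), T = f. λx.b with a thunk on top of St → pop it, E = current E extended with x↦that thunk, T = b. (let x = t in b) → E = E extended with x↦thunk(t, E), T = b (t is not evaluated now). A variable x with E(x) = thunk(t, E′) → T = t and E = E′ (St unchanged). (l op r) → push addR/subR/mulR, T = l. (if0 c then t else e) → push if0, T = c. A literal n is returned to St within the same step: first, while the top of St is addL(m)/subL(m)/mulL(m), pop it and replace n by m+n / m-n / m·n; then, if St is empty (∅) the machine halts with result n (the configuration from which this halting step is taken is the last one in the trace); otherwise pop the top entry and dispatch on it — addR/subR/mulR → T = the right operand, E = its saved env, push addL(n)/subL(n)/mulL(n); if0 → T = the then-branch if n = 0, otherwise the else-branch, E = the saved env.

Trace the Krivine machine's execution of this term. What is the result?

0. [T=((λw. ((λz. w) w)) ((λq. ((λx. x) 7)) 3)) | E=∅ | St=∅]
1. [T=(λw. ((λz. w) w)) | E=∅ | St=[thunk]]
2. [T=((λz. w) w) | E={w↦thunk(((λq. ((λx. x) 7)) 3), ∅)} | St=∅]
3. [T=(λz. w) | E={w↦thunk(((λq. ((λx. x) 7)) 3), ∅)} | St=[thunk]]
4. [T=w | E={z↦thunk(w, {w↦thunk(((λq. ((λx. x) 7)) 3), ∅)}), w↦thunk(((λq. ((λx. x) 7)) 3), ∅)} | St=∅]
5. [T=((λq. ((λx. x) 7)) 3) | E=∅ | St=∅]
6. [T=(λq. ((λx. x) 7)) | E=∅ | St=[thunk]]
7. [T=((λx. x) 7) | E={q↦thunk(3, ∅)} | St=∅]
8. [T=(λx. x) | E={q↦thunk(3, ∅)} | St=[thunk]]
9. [T=x | E={x↦thunk(7, {q↦thunk(3, ∅)}), q↦thunk(3, ∅)} | St=∅]
10. [T=7 | E={q↦thunk(3, ∅)} | St=∅]
→ final value 7

Answer: 7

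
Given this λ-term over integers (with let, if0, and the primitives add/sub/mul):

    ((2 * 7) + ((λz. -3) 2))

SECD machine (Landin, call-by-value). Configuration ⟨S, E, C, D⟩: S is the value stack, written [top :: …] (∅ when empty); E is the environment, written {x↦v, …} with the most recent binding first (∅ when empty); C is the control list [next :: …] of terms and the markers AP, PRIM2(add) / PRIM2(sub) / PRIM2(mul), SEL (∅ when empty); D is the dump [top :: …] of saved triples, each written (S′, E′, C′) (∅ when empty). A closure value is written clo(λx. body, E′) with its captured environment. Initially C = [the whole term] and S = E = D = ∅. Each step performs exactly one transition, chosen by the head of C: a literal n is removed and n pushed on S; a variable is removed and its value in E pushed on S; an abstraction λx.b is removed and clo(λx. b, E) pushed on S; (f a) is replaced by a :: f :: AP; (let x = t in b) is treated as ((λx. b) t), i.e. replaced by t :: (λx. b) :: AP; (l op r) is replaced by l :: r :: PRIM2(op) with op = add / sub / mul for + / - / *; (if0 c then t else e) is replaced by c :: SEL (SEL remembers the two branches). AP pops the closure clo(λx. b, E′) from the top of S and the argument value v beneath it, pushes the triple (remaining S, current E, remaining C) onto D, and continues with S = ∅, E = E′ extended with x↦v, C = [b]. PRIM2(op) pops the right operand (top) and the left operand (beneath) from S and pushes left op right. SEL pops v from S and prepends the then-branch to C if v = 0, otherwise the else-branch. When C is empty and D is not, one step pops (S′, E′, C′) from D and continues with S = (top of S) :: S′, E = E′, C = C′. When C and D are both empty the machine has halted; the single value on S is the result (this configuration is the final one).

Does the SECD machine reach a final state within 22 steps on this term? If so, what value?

0. ⟨S=∅; E=∅; C=[((2 * 7) + ((λz. -3) 2))]; D=∅⟩
1. ⟨S=∅; E=∅; C=[(2 * 7) :: ((λz. -3) 2) :: PRIM2(add)]; D=∅⟩
2. ⟨S=∅; E=∅; C=[2 :: 7 :: PRIM2(mul) :: ((λz. -3) 2) :: PRIM2(add)]; D=∅⟩
3. ⟨S=[2]; E=∅; C=[7 :: PRIM2(mul) :: ((λz. -3) 2) :: PRIM2(add)]; D=∅⟩
4. ⟨S=[7 :: 2]; E=∅; C=[PRIM2(mul) :: ((λz. -3) 2) :: PRIM2(add)]; D=∅⟩
5. ⟨S=[14]; E=∅; C=[((λz. -3) 2) :: PRIM2(add)]; D=∅⟩
6. ⟨S=[14]; E=∅; C=[2 :: (λz. -3) :: AP :: PRIM2(add)]; D=∅⟩
7. ⟨S=[2 :: 14]; E=∅; C=[(λz. -3) :: AP :: PRIM2(add)]; D=∅⟩
8. ⟨S=[clo(λz. -3, ∅) :: 2 :: 14]; E=∅; C=[AP :: PRIM2(add)]; D=∅⟩
9. ⟨S=∅; E={z↦2}; C=[-3]; D=[([14], ∅, [PRIM2(add)])]⟩
10. ⟨S=[-3]; E={z↦2}; C=∅; D=[([14], ∅, [PRIM2(add)])]⟩
11. ⟨S=[-3 :: 14]; E=∅; C=[PRIM2(add)]; D=∅⟩
12. ⟨S=[11]; E=∅; C=∅; D=∅⟩
→ final value 11

Answer: 11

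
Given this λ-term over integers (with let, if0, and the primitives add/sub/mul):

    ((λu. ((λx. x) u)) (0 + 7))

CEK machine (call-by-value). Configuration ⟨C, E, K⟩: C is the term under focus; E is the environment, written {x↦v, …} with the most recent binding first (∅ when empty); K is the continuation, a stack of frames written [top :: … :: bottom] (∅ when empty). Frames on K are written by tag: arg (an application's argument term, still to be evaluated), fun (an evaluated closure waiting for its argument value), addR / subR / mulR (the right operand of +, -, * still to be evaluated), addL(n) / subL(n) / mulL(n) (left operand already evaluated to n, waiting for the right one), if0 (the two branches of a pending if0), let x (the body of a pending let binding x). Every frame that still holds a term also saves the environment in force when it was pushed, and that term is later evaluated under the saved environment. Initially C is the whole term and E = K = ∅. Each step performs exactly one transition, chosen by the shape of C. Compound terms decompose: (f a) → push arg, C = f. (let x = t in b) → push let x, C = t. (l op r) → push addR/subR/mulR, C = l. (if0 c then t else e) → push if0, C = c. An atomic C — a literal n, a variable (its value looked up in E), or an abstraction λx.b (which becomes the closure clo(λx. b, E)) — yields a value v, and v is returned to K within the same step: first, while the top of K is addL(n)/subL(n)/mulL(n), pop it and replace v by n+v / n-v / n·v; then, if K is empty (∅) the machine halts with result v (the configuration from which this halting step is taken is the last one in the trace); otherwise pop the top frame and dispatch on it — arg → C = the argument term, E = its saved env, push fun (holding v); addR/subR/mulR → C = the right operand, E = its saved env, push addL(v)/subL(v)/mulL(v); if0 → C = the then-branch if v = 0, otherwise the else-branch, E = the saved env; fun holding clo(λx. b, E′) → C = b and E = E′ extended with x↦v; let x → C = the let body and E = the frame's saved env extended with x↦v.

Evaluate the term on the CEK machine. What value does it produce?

Answer: 7

Derivation:
step 0: <C=((λu. ((λx. x) u)) (0 + 7)), E=∅, K=∅>
step 1: <C=(λu. ((λx. x) u)), E=∅, K=[arg]>
step 2: <C=(0 + 7), E=∅, K=[fun]>
step 3: <C=0, E=∅, K=[addR :: fun]>
step 4: <C=7, E=∅, K=[addL(0) :: fun]>
step 5: <C=((λx. x) u), E={u↦7}, K=∅>
step 6: <C=(λx. x), E={u↦7}, K=[arg]>
step 7: <C=u, E={u↦7}, K=[fun]>
step 8: <C=x, E={x↦7, u↦7}, K=∅>
→ final value 7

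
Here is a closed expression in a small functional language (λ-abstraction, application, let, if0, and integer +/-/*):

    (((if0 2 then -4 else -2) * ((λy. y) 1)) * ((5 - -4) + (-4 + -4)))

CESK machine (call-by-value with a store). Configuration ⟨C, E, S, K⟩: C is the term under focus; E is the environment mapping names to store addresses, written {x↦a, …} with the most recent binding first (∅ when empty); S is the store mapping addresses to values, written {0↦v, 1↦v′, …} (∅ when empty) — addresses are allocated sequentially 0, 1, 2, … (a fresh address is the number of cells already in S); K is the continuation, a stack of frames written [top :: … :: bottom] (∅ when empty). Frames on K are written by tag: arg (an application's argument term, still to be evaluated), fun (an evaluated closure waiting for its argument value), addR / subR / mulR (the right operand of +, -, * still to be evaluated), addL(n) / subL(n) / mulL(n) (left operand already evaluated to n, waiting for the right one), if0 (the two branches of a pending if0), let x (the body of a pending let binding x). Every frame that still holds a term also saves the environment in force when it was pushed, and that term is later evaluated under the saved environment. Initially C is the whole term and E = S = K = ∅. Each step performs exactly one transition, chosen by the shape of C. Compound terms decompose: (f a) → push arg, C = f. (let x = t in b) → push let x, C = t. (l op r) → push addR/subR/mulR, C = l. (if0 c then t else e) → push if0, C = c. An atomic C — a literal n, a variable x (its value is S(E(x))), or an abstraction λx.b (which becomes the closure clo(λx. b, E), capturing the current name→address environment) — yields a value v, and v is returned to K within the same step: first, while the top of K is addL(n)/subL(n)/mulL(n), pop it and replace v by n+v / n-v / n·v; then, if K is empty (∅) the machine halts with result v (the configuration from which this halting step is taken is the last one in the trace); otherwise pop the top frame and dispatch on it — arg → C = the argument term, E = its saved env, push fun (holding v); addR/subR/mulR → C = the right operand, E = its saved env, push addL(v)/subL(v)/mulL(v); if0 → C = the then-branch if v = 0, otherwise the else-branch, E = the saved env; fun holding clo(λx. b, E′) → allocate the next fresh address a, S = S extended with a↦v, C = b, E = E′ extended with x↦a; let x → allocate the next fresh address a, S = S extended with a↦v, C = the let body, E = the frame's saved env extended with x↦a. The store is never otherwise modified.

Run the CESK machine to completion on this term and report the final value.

[0] ⟨C=(((if0 2 then -4 else -2) * ((λy. y) 1)) * ((5 - -4) + (-4 + -4))); E=∅; S=∅; K=∅⟩
[1] ⟨C=((if0 2 then -4 else -2) * ((λy. y) 1)); E=∅; S=∅; K=[mulR]⟩
[2] ⟨C=(if0 2 then -4 else -2); E=∅; S=∅; K=[mulR :: mulR]⟩
[3] ⟨C=2; E=∅; S=∅; K=[if0 :: mulR :: mulR]⟩
[4] ⟨C=-2; E=∅; S=∅; K=[mulR :: mulR]⟩
[5] ⟨C=((λy. y) 1); E=∅; S=∅; K=[mulL(-2) :: mulR]⟩
[6] ⟨C=(λy. y); E=∅; S=∅; K=[arg :: mulL(-2) :: mulR]⟩
[7] ⟨C=1; E=∅; S=∅; K=[fun :: mulL(-2) :: mulR]⟩
[8] ⟨C=y; E={y↦0}; S={0↦1}; K=[mulL(-2) :: mulR]⟩
[9] ⟨C=((5 - -4) + (-4 + -4)); E=∅; S={0↦1}; K=[mulL(-2)]⟩
[10] ⟨C=(5 - -4); E=∅; S={0↦1}; K=[addR :: mulL(-2)]⟩
[11] ⟨C=5; E=∅; S={0↦1}; K=[subR :: addR :: mulL(-2)]⟩
[12] ⟨C=-4; E=∅; S={0↦1}; K=[subL(5) :: addR :: mulL(-2)]⟩
[13] ⟨C=(-4 + -4); E=∅; S={0↦1}; K=[addL(9) :: mulL(-2)]⟩
[14] ⟨C=-4; E=∅; S={0↦1}; K=[addR :: addL(9) :: mulL(-2)]⟩
[15] ⟨C=-4; E=∅; S={0↦1}; K=[addL(-4) :: addL(9) :: mulL(-2)]⟩
→ final value -2

Answer: -2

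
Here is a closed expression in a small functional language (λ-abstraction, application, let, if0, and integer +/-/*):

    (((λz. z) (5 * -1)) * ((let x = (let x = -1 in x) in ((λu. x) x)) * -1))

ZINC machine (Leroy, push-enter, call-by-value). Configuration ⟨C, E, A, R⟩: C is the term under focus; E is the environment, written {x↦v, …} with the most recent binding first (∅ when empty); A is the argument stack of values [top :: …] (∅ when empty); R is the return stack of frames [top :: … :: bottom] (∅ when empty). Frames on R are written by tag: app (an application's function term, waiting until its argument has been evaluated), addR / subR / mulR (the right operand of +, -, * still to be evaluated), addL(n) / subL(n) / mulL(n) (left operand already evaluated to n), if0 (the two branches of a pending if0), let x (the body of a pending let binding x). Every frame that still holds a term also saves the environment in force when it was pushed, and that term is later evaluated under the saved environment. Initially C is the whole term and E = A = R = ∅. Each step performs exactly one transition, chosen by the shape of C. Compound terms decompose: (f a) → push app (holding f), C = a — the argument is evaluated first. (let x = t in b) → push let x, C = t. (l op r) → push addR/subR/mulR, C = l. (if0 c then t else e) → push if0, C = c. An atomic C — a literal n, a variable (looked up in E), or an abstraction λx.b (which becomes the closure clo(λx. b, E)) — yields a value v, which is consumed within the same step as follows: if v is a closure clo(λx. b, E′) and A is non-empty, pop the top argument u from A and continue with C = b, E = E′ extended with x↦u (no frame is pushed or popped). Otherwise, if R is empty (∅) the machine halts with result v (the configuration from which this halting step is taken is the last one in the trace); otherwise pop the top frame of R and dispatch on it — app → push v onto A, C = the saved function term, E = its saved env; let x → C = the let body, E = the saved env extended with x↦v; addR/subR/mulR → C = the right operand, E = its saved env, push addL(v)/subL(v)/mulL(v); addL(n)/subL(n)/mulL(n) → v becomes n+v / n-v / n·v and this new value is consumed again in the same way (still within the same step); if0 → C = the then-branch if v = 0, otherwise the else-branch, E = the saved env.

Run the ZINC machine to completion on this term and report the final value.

0. [C=(((λz. z) (5 * -1)) * ((let x = (let x = -1 in x) in ((λu. x) x)) * -1)) | E=∅ | A=∅ | R=∅]
1. [C=((λz. z) (5 * -1)) | E=∅ | A=∅ | R=[mulR]]
2. [C=(5 * -1) | E=∅ | A=∅ | R=[app :: mulR]]
3. [C=5 | E=∅ | A=∅ | R=[mulR :: app :: mulR]]
4. [C=-1 | E=∅ | A=∅ | R=[mulL(5) :: app :: mulR]]
5. [C=(λz. z) | E=∅ | A=[-5] | R=[mulR]]
6. [C=z | E={z↦-5} | A=∅ | R=[mulR]]
7. [C=((let x = (let x = -1 in x) in ((λu. x) x)) * -1) | E=∅ | A=∅ | R=[mulL(-5)]]
8. [C=(let x = (let x = -1 in x) in ((λu. x) x)) | E=∅ | A=∅ | R=[mulR :: mulL(-5)]]
9. [C=(let x = -1 in x) | E=∅ | A=∅ | R=[let x :: mulR :: mulL(-5)]]
10. [C=-1 | E=∅ | A=∅ | R=[let x :: let x :: mulR :: mulL(-5)]]
11. [C=x | E={x↦-1} | A=∅ | R=[let x :: mulR :: mulL(-5)]]
12. [C=((λu. x) x) | E={x↦-1} | A=∅ | R=[mulR :: mulL(-5)]]
13. [C=x | E={x↦-1} | A=∅ | R=[app :: mulR :: mulL(-5)]]
14. [C=(λu. x) | E={x↦-1} | A=[-1] | R=[mulR :: mulL(-5)]]
15. [C=x | E={u↦-1, x↦-1} | A=∅ | R=[mulR :: mulL(-5)]]
16. [C=-1 | E=∅ | A=∅ | R=[mulL(-1) :: mulL(-5)]]
→ final value -5

Answer: -5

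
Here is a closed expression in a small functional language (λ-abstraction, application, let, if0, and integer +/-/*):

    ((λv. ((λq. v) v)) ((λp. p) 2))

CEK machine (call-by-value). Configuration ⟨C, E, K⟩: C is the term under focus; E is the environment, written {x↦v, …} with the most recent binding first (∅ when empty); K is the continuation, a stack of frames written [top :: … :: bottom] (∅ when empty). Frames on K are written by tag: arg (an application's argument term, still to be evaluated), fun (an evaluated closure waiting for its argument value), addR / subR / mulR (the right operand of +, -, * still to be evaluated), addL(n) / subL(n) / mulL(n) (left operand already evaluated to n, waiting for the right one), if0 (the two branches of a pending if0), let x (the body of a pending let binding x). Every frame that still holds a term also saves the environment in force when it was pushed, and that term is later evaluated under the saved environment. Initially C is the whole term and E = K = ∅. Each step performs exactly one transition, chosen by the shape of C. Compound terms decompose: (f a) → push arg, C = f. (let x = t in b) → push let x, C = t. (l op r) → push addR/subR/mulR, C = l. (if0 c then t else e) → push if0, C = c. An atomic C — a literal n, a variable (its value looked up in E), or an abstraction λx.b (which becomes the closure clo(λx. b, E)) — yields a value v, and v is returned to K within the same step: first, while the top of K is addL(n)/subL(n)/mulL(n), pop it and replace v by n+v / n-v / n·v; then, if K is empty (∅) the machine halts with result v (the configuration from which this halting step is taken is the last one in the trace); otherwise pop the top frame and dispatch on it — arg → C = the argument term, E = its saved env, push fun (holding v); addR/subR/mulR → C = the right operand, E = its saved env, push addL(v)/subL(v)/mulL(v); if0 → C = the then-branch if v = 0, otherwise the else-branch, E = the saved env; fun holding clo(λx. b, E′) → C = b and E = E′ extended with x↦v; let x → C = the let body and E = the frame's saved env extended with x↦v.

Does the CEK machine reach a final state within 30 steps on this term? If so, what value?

Answer: 2

Execution trace:
step 0: <C=((λv. ((λq. v) v)) ((λp. p) 2)), E=∅, K=∅>
step 1: <C=(λv. ((λq. v) v)), E=∅, K=[arg]>
step 2: <C=((λp. p) 2), E=∅, K=[fun]>
step 3: <C=(λp. p), E=∅, K=[arg :: fun]>
step 4: <C=2, E=∅, K=[fun :: fun]>
step 5: <C=p, E={p↦2}, K=[fun]>
step 6: <C=((λq. v) v), E={v↦2}, K=∅>
step 7: <C=(λq. v), E={v↦2}, K=[arg]>
step 8: <C=v, E={v↦2}, K=[fun]>
step 9: <C=v, E={q↦2, v↦2}, K=∅>
→ final value 2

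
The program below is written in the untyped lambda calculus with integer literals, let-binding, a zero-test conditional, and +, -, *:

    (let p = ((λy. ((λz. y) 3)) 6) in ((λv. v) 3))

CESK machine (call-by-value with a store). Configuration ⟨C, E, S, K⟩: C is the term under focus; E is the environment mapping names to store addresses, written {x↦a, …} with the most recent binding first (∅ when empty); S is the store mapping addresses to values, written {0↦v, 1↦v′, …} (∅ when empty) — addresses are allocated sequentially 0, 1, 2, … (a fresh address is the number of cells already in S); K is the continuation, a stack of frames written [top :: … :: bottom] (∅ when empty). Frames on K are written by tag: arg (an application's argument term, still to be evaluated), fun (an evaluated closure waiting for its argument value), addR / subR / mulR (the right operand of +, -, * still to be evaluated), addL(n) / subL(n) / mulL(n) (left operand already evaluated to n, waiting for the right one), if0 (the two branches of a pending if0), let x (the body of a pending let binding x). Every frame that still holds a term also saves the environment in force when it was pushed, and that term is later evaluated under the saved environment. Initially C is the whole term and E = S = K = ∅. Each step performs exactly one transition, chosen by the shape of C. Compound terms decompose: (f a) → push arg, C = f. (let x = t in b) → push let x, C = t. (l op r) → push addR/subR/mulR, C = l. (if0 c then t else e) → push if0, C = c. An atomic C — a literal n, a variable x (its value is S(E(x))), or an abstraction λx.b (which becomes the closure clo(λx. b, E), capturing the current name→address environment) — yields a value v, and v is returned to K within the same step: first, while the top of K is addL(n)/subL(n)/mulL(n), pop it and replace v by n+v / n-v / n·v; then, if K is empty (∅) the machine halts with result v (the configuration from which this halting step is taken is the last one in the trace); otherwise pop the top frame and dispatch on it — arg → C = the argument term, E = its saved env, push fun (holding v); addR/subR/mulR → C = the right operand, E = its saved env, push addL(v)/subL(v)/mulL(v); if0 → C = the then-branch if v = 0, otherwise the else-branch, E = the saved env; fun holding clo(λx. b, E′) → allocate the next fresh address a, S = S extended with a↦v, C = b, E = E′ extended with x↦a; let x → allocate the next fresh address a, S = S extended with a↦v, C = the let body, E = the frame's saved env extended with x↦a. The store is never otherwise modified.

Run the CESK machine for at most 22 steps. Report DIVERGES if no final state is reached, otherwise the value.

0. <C=(let p = ((λy. ((λz. y) 3)) 6) in ((λv. v) 3)), E=∅, S=∅, K=∅>
1. <C=((λy. ((λz. y) 3)) 6), E=∅, S=∅, K=[let p]>
2. <C=(λy. ((λz. y) 3)), E=∅, S=∅, K=[arg :: let p]>
3. <C=6, E=∅, S=∅, K=[fun :: let p]>
4. <C=((λz. y) 3), E={y↦0}, S={0↦6}, K=[let p]>
5. <C=(λz. y), E={y↦0}, S={0↦6}, K=[arg :: let p]>
6. <C=3, E={y↦0}, S={0↦6}, K=[fun :: let p]>
7. <C=y, E={z↦1, y↦0}, S={0↦6, 1↦3}, K=[let p]>
8. <C=((λv. v) 3), E={p↦2}, S={0↦6, 1↦3, 2↦6}, K=∅>
9. <C=(λv. v), E={p↦2}, S={0↦6, 1↦3, 2↦6}, K=[arg]>
10. <C=3, E={p↦2}, S={0↦6, 1↦3, 2↦6}, K=[fun]>
11. <C=v, E={v↦3, p↦2}, S={0↦6, 1↦3, 2↦6, 3↦3}, K=∅>
→ final value 3

Answer: 3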